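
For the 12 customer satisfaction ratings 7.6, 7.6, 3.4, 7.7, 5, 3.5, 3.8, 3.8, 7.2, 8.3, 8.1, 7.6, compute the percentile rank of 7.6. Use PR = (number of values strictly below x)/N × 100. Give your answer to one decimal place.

N = 12.
Strictly below 7.6: 6. Equal to 7.6: 3.
PR = 6/12 × 100 = 50.0

50.0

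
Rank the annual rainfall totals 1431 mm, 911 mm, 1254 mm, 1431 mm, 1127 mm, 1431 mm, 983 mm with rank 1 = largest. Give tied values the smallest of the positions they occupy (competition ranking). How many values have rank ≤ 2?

3

Sorted (descending): 1431, 1431, 1431, 1254, 1127, 983, 911
The 3 values of 1431 occupy positions 1–3 → each gets rank 1.
Ranks ≤ 2: {1, 1, 1} → 3 values.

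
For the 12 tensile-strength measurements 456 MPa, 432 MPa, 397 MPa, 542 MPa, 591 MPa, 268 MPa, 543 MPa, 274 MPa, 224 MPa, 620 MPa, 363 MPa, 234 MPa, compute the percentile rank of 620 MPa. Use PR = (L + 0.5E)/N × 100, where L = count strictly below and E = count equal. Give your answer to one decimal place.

95.8

N = 12.
Strictly below 620: 11. Equal to 620: 1.
PR = (11 + 0.5·1)/12 × 100 = 95.8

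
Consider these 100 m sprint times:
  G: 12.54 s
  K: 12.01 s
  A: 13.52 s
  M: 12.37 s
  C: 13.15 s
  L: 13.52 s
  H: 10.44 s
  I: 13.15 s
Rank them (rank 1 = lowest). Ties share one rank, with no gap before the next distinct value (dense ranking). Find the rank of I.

5

Sorted (ascending): 10.44, 12.01, 12.37, 12.54, 13.15, 13.15, 13.52, 13.52
The 2 values of 13.15 share dense rank 5.
The 2 values of 13.52 share dense rank 6.
Remaining distinct values take the next consecutive integers.
I has value 13.15 s → rank 5.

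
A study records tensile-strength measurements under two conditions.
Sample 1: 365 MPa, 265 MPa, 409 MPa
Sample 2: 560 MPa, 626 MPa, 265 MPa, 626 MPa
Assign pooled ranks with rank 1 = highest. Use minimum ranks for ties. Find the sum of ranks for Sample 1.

Sorted (descending): 626, 626, 560, 409, 365, 265, 265
The 2 values of 626 occupy positions 1–2 → each gets rank 1.
The 2 values of 265 occupy positions 6–7 → each gets rank 6.
Sample 1 values → pooled ranks: 365→5, 265→6, 409→4
Rank sum = 5 + 6 + 4 = 15

15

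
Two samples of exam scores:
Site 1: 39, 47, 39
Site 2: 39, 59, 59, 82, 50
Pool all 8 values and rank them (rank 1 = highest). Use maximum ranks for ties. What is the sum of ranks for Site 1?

Sorted (descending): 82, 59, 59, 50, 47, 39, 39, 39
The 2 values of 59 occupy positions 2–3 → each gets rank 3.
The 3 values of 39 occupy positions 6–8 → each gets rank 8.
Site 1 values → pooled ranks: 39→8, 47→5, 39→8
Rank sum = 8 + 5 + 8 = 21

21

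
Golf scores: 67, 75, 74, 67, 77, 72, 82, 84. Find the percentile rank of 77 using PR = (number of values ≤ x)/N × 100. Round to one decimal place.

75.0

N = 8.
Strictly below 77: 5. Equal to 77: 1.
PR = 6/8 × 100 = 75.0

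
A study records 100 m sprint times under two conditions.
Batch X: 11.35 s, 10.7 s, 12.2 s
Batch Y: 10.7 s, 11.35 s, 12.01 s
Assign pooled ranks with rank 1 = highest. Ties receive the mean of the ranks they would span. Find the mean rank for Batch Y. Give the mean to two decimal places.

Sorted (descending): 12.2, 12.01, 11.35, 11.35, 10.7, 10.7
The 2 values of 11.35 occupy positions 3–4 → average rank (3+4)/2 = 3.5.
The 2 values of 10.7 occupy positions 5–6 → average rank (5+6)/2 = 5.5.
Batch Y values → pooled ranks: 10.7→5.5, 11.35→3.5, 12.01→2
Mean rank = (5.5 + 3.5 + 2) / 3 = 3.67

3.67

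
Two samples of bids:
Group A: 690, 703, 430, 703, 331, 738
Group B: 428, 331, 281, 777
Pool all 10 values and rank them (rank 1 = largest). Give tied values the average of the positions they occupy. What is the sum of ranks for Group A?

Sorted (descending): 777, 738, 703, 703, 690, 430, 428, 331, 331, 281
The 2 values of 703 occupy positions 3–4 → average rank (3+4)/2 = 3.5.
The 2 values of 331 occupy positions 8–9 → average rank (8+9)/2 = 8.5.
Group A values → pooled ranks: 690→5, 703→3.5, 430→6, 703→3.5, 331→8.5, 738→2
Rank sum = 5 + 3.5 + 6 + 3.5 + 8.5 + 2 = 28.5

28.5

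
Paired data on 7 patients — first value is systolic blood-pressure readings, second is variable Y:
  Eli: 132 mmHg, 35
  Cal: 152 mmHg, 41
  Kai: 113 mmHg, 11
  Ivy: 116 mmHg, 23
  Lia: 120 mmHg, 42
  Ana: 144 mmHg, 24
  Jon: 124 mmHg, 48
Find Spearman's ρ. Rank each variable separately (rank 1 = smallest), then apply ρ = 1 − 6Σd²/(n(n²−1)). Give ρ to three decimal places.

Ranks of variable 1: 5, 7, 1, 2, 3, 6, 4
Ranks of variable 2: 4, 5, 1, 2, 6, 3, 7
d = r₁ − r₂: 1, 2, 0, 0, -3, 3, -3
d²: 1, 4, 0, 0, 9, 9, 9; Σd² = 32
ρ = 1 − 6·32/(7·48) = 1 − 192/336 = 0.429

0.429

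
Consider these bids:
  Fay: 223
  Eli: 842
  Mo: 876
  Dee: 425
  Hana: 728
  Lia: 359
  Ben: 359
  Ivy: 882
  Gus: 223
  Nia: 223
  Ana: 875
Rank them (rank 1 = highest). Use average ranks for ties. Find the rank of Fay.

Sorted (descending): 882, 876, 875, 842, 728, 425, 359, 359, 223, 223, 223
The 2 values of 359 occupy positions 7–8 → average rank (7+8)/2 = 7.5.
The 3 values of 223 occupy positions 9–11 → average rank 10.
Fay has value 223 → rank 10.

10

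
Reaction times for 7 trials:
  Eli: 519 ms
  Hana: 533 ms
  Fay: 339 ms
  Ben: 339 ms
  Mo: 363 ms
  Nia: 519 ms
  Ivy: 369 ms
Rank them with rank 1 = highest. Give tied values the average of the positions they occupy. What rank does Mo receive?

Sorted (descending): 533, 519, 519, 369, 363, 339, 339
The 2 values of 519 occupy positions 2–3 → average rank (2+3)/2 = 2.5.
The 2 values of 339 occupy positions 6–7 → average rank (6+7)/2 = 6.5.
Mo has value 363 ms → rank 5.

5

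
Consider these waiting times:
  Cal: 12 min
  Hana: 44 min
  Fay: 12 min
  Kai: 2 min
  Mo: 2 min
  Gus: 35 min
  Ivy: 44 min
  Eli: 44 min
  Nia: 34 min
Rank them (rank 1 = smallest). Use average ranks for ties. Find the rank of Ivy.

Sorted (ascending): 2, 2, 12, 12, 34, 35, 44, 44, 44
The 2 values of 2 occupy positions 1–2 → average rank (1+2)/2 = 1.5.
The 2 values of 12 occupy positions 3–4 → average rank (3+4)/2 = 3.5.
The 3 values of 44 occupy positions 7–9 → average rank 8.
Ivy has value 44 min → rank 8.

8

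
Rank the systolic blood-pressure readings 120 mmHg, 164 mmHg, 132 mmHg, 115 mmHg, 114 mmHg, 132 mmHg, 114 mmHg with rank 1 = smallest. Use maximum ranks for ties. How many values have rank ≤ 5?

4

Sorted (ascending): 114, 114, 115, 120, 132, 132, 164
The 2 values of 114 occupy positions 1–2 → each gets rank 2.
The 2 values of 132 occupy positions 5–6 → each gets rank 6.
Ranks ≤ 5: {2, 2, 3, 4} → 4 values.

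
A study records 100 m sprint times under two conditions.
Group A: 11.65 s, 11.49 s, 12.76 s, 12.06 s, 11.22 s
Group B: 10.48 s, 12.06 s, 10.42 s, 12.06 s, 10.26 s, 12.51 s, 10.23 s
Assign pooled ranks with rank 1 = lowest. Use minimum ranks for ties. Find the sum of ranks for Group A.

38

Sorted (ascending): 10.23, 10.26, 10.42, 10.48, 11.22, 11.49, 11.65, 12.06, 12.06, 12.06, 12.51, 12.76
The 3 values of 12.06 occupy positions 8–10 → each gets rank 8.
Group A values → pooled ranks: 11.65→7, 11.49→6, 12.76→12, 12.06→8, 11.22→5
Rank sum = 7 + 6 + 12 + 8 + 5 = 38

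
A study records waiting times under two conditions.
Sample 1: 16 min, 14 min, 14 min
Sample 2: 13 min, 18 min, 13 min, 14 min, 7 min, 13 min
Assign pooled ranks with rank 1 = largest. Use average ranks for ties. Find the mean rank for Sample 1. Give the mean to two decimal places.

3.33

Sorted (descending): 18, 16, 14, 14, 14, 13, 13, 13, 7
The 3 values of 14 occupy positions 3–5 → average rank 4.
The 3 values of 13 occupy positions 6–8 → average rank 7.
Sample 1 values → pooled ranks: 16→2, 14→4, 14→4
Mean rank = (2 + 4 + 4) / 3 = 3.33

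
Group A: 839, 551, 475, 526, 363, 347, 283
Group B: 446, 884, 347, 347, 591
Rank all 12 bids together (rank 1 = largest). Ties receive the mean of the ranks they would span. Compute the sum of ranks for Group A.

47

Sorted (descending): 884, 839, 591, 551, 526, 475, 446, 363, 347, 347, 347, 283
The 3 values of 347 occupy positions 9–11 → average rank 10.
Group A values → pooled ranks: 839→2, 551→4, 475→6, 526→5, 363→8, 347→10, 283→12
Rank sum = 2 + 4 + 6 + 5 + 8 + 10 + 12 = 47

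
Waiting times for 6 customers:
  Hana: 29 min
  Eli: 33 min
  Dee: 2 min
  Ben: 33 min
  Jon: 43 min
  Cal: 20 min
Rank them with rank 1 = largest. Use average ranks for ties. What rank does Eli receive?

2.5

Sorted (descending): 43, 33, 33, 29, 20, 2
The 2 values of 33 occupy positions 2–3 → average rank (2+3)/2 = 2.5.
Eli has value 33 min → rank 2.5.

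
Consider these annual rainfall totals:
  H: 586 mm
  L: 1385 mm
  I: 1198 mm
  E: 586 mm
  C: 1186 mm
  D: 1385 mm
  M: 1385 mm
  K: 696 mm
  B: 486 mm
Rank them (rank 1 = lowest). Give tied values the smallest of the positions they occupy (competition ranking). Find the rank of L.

7

Sorted (ascending): 486, 586, 586, 696, 1186, 1198, 1385, 1385, 1385
The 2 values of 586 occupy positions 2–3 → each gets rank 2.
The 3 values of 1385 occupy positions 7–9 → each gets rank 7.
L has value 1385 mm → rank 7.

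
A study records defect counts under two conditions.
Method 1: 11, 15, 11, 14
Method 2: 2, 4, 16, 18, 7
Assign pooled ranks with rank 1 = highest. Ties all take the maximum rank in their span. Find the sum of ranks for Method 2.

Sorted (descending): 18, 16, 15, 14, 11, 11, 7, 4, 2
The 2 values of 11 occupy positions 5–6 → each gets rank 6.
Method 2 values → pooled ranks: 2→9, 4→8, 16→2, 18→1, 7→7
Rank sum = 9 + 8 + 2 + 1 + 7 = 27

27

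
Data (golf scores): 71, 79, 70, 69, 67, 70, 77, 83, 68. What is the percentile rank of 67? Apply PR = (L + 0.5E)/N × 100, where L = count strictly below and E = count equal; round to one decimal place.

5.6

N = 9.
Strictly below 67: 0. Equal to 67: 1.
PR = (0 + 0.5·1)/9 × 100 = 5.6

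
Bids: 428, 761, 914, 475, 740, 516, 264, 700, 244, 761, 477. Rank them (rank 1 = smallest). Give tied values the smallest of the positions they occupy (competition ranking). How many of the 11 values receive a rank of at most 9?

Sorted (ascending): 244, 264, 428, 475, 477, 516, 700, 740, 761, 761, 914
The 2 values of 761 occupy positions 9–10 → each gets rank 9.
Ranks ≤ 9: {1, 2, 3, 4, 5, 6, 7, 8, 9, 9} → 10 values.

10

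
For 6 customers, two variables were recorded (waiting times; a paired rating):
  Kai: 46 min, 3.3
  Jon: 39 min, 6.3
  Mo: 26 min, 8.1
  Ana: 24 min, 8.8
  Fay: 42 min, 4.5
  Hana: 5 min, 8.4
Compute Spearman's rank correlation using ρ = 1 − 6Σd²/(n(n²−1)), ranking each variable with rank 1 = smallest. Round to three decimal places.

-0.943

Ranks of variable 1: 6, 4, 3, 2, 5, 1
Ranks of variable 2: 1, 3, 4, 6, 2, 5
d = r₁ − r₂: 5, 1, -1, -4, 3, -4
d²: 25, 1, 1, 16, 9, 16; Σd² = 68
ρ = 1 − 6·68/(6·35) = 1 − 408/210 = -0.943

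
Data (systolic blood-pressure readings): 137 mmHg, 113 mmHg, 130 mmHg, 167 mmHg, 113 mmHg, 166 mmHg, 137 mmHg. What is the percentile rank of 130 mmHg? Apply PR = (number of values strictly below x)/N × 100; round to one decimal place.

N = 7.
Strictly below 130: 2. Equal to 130: 1.
PR = 2/7 × 100 = 28.6

28.6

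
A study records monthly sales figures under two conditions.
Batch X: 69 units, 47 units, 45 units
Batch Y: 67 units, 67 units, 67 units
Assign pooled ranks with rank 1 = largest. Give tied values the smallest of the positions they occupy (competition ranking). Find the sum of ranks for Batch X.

12

Sorted (descending): 69, 67, 67, 67, 47, 45
The 3 values of 67 occupy positions 2–4 → each gets rank 2.
Batch X values → pooled ranks: 69→1, 47→5, 45→6
Rank sum = 1 + 5 + 6 = 12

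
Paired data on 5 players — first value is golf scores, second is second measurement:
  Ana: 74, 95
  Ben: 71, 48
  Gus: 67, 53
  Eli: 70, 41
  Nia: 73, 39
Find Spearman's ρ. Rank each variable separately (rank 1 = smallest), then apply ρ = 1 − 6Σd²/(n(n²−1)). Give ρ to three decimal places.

0.100

Ranks of variable 1: 5, 3, 1, 2, 4
Ranks of variable 2: 5, 3, 4, 2, 1
d = r₁ − r₂: 0, 0, -3, 0, 3
d²: 0, 0, 9, 0, 9; Σd² = 18
ρ = 1 − 6·18/(5·24) = 1 − 108/120 = 0.100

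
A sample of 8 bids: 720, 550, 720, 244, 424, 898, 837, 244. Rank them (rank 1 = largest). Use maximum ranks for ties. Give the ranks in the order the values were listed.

4, 5, 4, 8, 6, 1, 2, 8

Sorted (descending): 898, 837, 720, 720, 550, 424, 244, 244
The 2 values of 720 occupy positions 3–4 → each gets rank 4.
The 2 values of 244 occupy positions 7–8 → each gets rank 8.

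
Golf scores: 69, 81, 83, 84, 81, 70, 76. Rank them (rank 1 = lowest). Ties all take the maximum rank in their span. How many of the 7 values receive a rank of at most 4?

Sorted (ascending): 69, 70, 76, 81, 81, 83, 84
The 2 values of 81 occupy positions 4–5 → each gets rank 5.
Ranks ≤ 4: {1, 2, 3} → 3 values.

3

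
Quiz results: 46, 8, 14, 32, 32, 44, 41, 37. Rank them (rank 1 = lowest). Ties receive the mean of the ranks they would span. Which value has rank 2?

Sorted (ascending): 8, 14, 32, 32, 37, 41, 44, 46
The 2 values of 32 occupy positions 3–4 → average rank (3+4)/2 = 3.5.
Rank 2 → value 14.

14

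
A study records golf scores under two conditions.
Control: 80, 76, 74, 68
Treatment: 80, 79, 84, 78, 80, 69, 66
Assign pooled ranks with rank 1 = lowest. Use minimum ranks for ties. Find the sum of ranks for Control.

19

Sorted (ascending): 66, 68, 69, 74, 76, 78, 79, 80, 80, 80, 84
The 3 values of 80 occupy positions 8–10 → each gets rank 8.
Control values → pooled ranks: 80→8, 76→5, 74→4, 68→2
Rank sum = 8 + 5 + 4 + 2 = 19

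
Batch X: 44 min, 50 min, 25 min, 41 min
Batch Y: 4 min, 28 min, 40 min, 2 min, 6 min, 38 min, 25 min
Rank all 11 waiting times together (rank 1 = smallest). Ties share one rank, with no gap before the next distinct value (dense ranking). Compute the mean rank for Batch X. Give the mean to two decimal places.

7.75

Sorted (ascending): 2, 4, 6, 25, 25, 28, 38, 40, 41, 44, 50
The 2 values of 25 share dense rank 4.
Remaining distinct values take the next consecutive integers.
Batch X values → pooled ranks: 44→9, 50→10, 25→4, 41→8
Mean rank = (9 + 10 + 4 + 8) / 4 = 7.75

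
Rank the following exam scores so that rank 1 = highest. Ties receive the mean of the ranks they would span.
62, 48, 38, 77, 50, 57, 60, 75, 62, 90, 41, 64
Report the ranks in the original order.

Sorted (descending): 90, 77, 75, 64, 62, 62, 60, 57, 50, 48, 41, 38
The 2 values of 62 occupy positions 5–6 → average rank (5+6)/2 = 5.5.

5.5, 10, 12, 2, 9, 8, 7, 3, 5.5, 1, 11, 4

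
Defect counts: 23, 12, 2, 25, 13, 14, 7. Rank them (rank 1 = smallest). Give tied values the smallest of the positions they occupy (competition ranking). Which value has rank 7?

Sorted (ascending): 2, 7, 12, 13, 14, 23, 25
No ties — each value takes its position as its rank.
Rank 7 → value 25.

25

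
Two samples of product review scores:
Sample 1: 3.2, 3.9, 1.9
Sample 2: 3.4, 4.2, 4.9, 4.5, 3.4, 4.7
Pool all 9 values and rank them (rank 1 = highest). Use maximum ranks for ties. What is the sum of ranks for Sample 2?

Sorted (descending): 4.9, 4.7, 4.5, 4.2, 3.9, 3.4, 3.4, 3.2, 1.9
The 2 values of 3.4 occupy positions 6–7 → each gets rank 7.
Sample 2 values → pooled ranks: 3.4→7, 4.2→4, 4.9→1, 4.5→3, 3.4→7, 4.7→2
Rank sum = 7 + 4 + 1 + 3 + 7 + 2 = 24

24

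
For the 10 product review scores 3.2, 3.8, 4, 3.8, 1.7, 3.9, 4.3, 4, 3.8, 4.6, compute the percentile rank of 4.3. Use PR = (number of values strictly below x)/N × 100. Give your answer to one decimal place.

80.0

N = 10.
Strictly below 4.3: 8. Equal to 4.3: 1.
PR = 8/10 × 100 = 80.0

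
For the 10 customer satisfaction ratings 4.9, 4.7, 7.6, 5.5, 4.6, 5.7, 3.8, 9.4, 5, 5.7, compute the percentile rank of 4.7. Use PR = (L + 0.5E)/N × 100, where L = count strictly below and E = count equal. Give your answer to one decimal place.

25.0

N = 10.
Strictly below 4.7: 2. Equal to 4.7: 1.
PR = (2 + 0.5·1)/10 × 100 = 25.0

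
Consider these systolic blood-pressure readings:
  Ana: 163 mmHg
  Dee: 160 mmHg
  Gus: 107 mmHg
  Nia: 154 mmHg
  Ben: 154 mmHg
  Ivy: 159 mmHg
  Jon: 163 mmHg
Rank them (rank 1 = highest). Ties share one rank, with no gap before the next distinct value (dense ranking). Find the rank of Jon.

1

Sorted (descending): 163, 163, 160, 159, 154, 154, 107
The 2 values of 163 share dense rank 1.
The 2 values of 154 share dense rank 4.
Remaining distinct values take the next consecutive integers.
Jon has value 163 mmHg → rank 1.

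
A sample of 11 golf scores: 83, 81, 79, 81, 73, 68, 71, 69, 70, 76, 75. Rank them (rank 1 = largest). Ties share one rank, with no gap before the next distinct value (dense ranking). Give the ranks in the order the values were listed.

1, 2, 3, 2, 6, 10, 7, 9, 8, 4, 5

Sorted (descending): 83, 81, 81, 79, 76, 75, 73, 71, 70, 69, 68
The 2 values of 81 share dense rank 2.
Remaining distinct values take the next consecutive integers.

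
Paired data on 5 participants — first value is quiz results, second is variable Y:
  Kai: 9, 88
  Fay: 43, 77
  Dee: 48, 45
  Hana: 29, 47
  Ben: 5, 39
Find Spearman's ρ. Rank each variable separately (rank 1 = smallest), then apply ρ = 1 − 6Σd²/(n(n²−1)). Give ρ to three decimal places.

0.100

Ranks of variable 1: 2, 4, 5, 3, 1
Ranks of variable 2: 5, 4, 2, 3, 1
d = r₁ − r₂: -3, 0, 3, 0, 0
d²: 9, 0, 9, 0, 0; Σd² = 18
ρ = 1 − 6·18/(5·24) = 1 − 108/120 = 0.100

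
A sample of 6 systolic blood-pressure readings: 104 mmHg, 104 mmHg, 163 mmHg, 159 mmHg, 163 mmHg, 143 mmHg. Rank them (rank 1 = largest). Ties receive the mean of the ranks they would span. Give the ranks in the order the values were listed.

5.5, 5.5, 1.5, 3, 1.5, 4

Sorted (descending): 163, 163, 159, 143, 104, 104
The 2 values of 163 occupy positions 1–2 → average rank (1+2)/2 = 1.5.
The 2 values of 104 occupy positions 5–6 → average rank (5+6)/2 = 5.5.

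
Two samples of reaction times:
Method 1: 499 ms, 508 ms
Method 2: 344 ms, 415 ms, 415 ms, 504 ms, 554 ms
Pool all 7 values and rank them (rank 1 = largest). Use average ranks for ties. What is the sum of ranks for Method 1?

Sorted (descending): 554, 508, 504, 499, 415, 415, 344
The 2 values of 415 occupy positions 5–6 → average rank (5+6)/2 = 5.5.
Method 1 values → pooled ranks: 499→4, 508→2
Rank sum = 4 + 2 = 6

6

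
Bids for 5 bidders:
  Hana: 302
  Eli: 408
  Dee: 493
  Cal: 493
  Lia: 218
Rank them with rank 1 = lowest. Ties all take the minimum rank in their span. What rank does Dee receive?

Sorted (ascending): 218, 302, 408, 493, 493
The 2 values of 493 occupy positions 4–5 → each gets rank 4.
Dee has value 493 → rank 4.

4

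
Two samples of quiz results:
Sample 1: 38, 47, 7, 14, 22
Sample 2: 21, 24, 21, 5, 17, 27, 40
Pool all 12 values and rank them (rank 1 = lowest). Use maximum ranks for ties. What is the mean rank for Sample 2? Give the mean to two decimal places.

Sorted (ascending): 5, 7, 14, 17, 21, 21, 22, 24, 27, 38, 40, 47
The 2 values of 21 occupy positions 5–6 → each gets rank 6.
Sample 2 values → pooled ranks: 21→6, 24→8, 21→6, 5→1, 17→4, 27→9, 40→11
Mean rank = (6 + 8 + 6 + 1 + 4 + 9 + 11) / 7 = 6.43

6.43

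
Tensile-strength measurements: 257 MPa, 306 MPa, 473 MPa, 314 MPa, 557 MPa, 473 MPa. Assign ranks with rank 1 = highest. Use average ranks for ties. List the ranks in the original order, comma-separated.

6, 5, 2.5, 4, 1, 2.5

Sorted (descending): 557, 473, 473, 314, 306, 257
The 2 values of 473 occupy positions 2–3 → average rank (2+3)/2 = 2.5.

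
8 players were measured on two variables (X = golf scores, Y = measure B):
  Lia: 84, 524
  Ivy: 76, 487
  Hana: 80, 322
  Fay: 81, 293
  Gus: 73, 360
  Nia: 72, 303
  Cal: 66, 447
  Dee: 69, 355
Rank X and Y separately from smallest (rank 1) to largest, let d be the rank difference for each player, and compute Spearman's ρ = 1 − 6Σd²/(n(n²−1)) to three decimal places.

Ranks of variable 1: 8, 5, 6, 7, 4, 3, 1, 2
Ranks of variable 2: 8, 7, 3, 1, 5, 2, 6, 4
d = r₁ − r₂: 0, -2, 3, 6, -1, 1, -5, -2
d²: 0, 4, 9, 36, 1, 1, 25, 4; Σd² = 80
ρ = 1 − 6·80/(8·63) = 1 − 480/504 = 0.048

0.048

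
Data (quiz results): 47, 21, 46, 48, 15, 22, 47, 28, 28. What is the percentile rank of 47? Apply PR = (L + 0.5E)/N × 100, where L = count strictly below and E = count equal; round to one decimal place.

77.8

N = 9.
Strictly below 47: 6. Equal to 47: 2.
PR = (6 + 0.5·2)/9 × 100 = 77.8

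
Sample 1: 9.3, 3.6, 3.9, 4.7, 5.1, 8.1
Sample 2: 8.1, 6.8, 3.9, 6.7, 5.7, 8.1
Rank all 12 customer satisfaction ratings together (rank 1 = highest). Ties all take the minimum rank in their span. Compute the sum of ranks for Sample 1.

Sorted (descending): 9.3, 8.1, 8.1, 8.1, 6.8, 6.7, 5.7, 5.1, 4.7, 3.9, 3.9, 3.6
The 3 values of 8.1 occupy positions 2–4 → each gets rank 2.
The 2 values of 3.9 occupy positions 10–11 → each gets rank 10.
Sample 1 values → pooled ranks: 9.3→1, 3.6→12, 3.9→10, 4.7→9, 5.1→8, 8.1→2
Rank sum = 1 + 12 + 10 + 9 + 8 + 2 = 42

42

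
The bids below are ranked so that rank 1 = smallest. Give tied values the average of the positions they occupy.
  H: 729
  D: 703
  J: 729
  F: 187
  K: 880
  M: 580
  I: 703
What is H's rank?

Sorted (ascending): 187, 580, 703, 703, 729, 729, 880
The 2 values of 703 occupy positions 3–4 → average rank (3+4)/2 = 3.5.
The 2 values of 729 occupy positions 5–6 → average rank (5+6)/2 = 5.5.
H has value 729 → rank 5.5.

5.5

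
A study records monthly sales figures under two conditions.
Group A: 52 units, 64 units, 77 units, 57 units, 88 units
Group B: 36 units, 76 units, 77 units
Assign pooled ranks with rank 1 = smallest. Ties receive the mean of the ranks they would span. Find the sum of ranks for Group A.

Sorted (ascending): 36, 52, 57, 64, 76, 77, 77, 88
The 2 values of 77 occupy positions 6–7 → average rank (6+7)/2 = 6.5.
Group A values → pooled ranks: 52→2, 64→4, 77→6.5, 57→3, 88→8
Rank sum = 2 + 4 + 6.5 + 3 + 8 = 23.5

23.5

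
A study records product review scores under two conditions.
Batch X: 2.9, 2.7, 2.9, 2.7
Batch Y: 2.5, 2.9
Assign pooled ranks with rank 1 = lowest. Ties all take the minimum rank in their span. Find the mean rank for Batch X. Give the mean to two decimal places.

3.00

Sorted (ascending): 2.5, 2.7, 2.7, 2.9, 2.9, 2.9
The 2 values of 2.7 occupy positions 2–3 → each gets rank 2.
The 3 values of 2.9 occupy positions 4–6 → each gets rank 4.
Batch X values → pooled ranks: 2.9→4, 2.7→2, 2.9→4, 2.7→2
Mean rank = (4 + 2 + 4 + 2) / 4 = 3.00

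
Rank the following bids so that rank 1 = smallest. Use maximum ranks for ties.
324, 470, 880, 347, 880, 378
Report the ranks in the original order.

Sorted (ascending): 324, 347, 378, 470, 880, 880
The 2 values of 880 occupy positions 5–6 → each gets rank 6.

1, 4, 6, 2, 6, 3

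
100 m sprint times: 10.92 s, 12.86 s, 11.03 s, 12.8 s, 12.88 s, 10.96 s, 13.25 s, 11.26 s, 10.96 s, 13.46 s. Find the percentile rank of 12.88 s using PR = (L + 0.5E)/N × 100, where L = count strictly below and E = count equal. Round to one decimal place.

N = 10.
Strictly below 12.88: 7. Equal to 12.88: 1.
PR = (7 + 0.5·1)/10 × 100 = 75.0

75.0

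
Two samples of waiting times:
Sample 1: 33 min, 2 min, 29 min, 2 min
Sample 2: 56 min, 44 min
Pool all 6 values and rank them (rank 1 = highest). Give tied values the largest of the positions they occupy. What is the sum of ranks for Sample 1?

Sorted (descending): 56, 44, 33, 29, 2, 2
The 2 values of 2 occupy positions 5–6 → each gets rank 6.
Sample 1 values → pooled ranks: 33→3, 2→6, 29→4, 2→6
Rank sum = 3 + 6 + 4 + 6 = 19

19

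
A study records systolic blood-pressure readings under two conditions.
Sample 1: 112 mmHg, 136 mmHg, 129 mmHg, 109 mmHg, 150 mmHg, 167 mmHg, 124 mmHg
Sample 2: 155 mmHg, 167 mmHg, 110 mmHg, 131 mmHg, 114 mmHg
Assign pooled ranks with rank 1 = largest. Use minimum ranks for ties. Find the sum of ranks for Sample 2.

30

Sorted (descending): 167, 167, 155, 150, 136, 131, 129, 124, 114, 112, 110, 109
The 2 values of 167 occupy positions 1–2 → each gets rank 1.
Sample 2 values → pooled ranks: 155→3, 167→1, 110→11, 131→6, 114→9
Rank sum = 3 + 1 + 11 + 6 + 9 = 30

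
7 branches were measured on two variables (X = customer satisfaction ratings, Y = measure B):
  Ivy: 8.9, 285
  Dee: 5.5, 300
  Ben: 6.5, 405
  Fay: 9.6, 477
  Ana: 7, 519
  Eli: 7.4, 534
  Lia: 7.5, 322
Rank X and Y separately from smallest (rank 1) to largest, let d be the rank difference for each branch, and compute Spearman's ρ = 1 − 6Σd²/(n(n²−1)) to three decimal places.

Ranks of variable 1: 6, 1, 2, 7, 3, 4, 5
Ranks of variable 2: 1, 2, 4, 5, 6, 7, 3
d = r₁ − r₂: 5, -1, -2, 2, -3, -3, 2
d²: 25, 1, 4, 4, 9, 9, 4; Σd² = 56
ρ = 1 − 6·56/(7·48) = 1 − 336/336 = 0.000

0.000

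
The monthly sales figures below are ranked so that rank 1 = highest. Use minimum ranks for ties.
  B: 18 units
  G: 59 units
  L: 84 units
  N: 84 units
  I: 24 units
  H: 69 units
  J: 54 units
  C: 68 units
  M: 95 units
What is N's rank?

2

Sorted (descending): 95, 84, 84, 69, 68, 59, 54, 24, 18
The 2 values of 84 occupy positions 2–3 → each gets rank 2.
N has value 84 units → rank 2.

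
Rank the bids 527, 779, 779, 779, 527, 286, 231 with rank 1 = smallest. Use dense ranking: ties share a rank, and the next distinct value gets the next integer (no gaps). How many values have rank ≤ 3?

4

Sorted (ascending): 231, 286, 527, 527, 779, 779, 779
The 2 values of 527 share dense rank 3.
The 3 values of 779 share dense rank 4.
Remaining distinct values take the next consecutive integers.
Ranks ≤ 3: {1, 2, 3, 3} → 4 values.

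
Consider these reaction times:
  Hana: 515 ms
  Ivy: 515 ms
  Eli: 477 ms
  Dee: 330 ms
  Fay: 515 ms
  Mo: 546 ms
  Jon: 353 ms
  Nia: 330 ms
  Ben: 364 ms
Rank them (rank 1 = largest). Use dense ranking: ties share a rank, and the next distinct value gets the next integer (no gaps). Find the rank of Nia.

6

Sorted (descending): 546, 515, 515, 515, 477, 364, 353, 330, 330
The 3 values of 515 share dense rank 2.
The 2 values of 330 share dense rank 6.
Remaining distinct values take the next consecutive integers.
Nia has value 330 ms → rank 6.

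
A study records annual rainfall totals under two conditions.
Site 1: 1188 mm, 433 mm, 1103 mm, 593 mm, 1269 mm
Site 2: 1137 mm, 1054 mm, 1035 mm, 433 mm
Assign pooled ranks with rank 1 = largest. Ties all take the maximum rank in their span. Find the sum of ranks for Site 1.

Sorted (descending): 1269, 1188, 1137, 1103, 1054, 1035, 593, 433, 433
The 2 values of 433 occupy positions 8–9 → each gets rank 9.
Site 1 values → pooled ranks: 1188→2, 433→9, 1103→4, 593→7, 1269→1
Rank sum = 2 + 9 + 4 + 7 + 1 = 23

23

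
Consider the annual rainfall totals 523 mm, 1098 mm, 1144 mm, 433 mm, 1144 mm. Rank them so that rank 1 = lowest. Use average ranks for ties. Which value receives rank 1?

Sorted (ascending): 433, 523, 1098, 1144, 1144
The 2 values of 1144 occupy positions 4–5 → average rank (4+5)/2 = 4.5.
Rank 1 → value 433.

433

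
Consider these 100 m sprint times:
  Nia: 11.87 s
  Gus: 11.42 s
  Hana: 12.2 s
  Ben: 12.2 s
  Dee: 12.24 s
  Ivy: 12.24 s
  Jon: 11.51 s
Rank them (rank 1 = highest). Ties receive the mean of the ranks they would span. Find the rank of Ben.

Sorted (descending): 12.24, 12.24, 12.2, 12.2, 11.87, 11.51, 11.42
The 2 values of 12.24 occupy positions 1–2 → average rank (1+2)/2 = 1.5.
The 2 values of 12.2 occupy positions 3–4 → average rank (3+4)/2 = 3.5.
Ben has value 12.2 s → rank 3.5.

3.5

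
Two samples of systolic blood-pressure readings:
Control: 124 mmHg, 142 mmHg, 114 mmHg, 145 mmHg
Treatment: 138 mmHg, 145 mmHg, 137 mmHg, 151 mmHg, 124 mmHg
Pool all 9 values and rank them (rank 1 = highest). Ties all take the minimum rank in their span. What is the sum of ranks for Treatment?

21

Sorted (descending): 151, 145, 145, 142, 138, 137, 124, 124, 114
The 2 values of 145 occupy positions 2–3 → each gets rank 2.
The 2 values of 124 occupy positions 7–8 → each gets rank 7.
Treatment values → pooled ranks: 138→5, 145→2, 137→6, 151→1, 124→7
Rank sum = 5 + 2 + 6 + 1 + 7 = 21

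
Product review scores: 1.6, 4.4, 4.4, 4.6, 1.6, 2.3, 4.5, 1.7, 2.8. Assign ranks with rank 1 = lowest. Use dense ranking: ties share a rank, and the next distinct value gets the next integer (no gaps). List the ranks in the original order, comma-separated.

1, 5, 5, 7, 1, 3, 6, 2, 4

Sorted (ascending): 1.6, 1.6, 1.7, 2.3, 2.8, 4.4, 4.4, 4.5, 4.6
The 2 values of 1.6 share dense rank 1.
The 2 values of 4.4 share dense rank 5.
Remaining distinct values take the next consecutive integers.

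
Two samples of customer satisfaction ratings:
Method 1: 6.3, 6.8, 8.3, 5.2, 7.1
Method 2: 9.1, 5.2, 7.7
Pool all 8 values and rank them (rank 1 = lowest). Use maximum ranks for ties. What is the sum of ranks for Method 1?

Sorted (ascending): 5.2, 5.2, 6.3, 6.8, 7.1, 7.7, 8.3, 9.1
The 2 values of 5.2 occupy positions 1–2 → each gets rank 2.
Method 1 values → pooled ranks: 6.3→3, 6.8→4, 8.3→7, 5.2→2, 7.1→5
Rank sum = 3 + 4 + 7 + 2 + 5 = 21

21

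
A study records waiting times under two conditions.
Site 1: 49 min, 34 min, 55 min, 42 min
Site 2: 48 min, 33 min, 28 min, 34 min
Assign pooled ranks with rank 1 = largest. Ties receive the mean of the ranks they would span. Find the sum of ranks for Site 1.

12.5

Sorted (descending): 55, 49, 48, 42, 34, 34, 33, 28
The 2 values of 34 occupy positions 5–6 → average rank (5+6)/2 = 5.5.
Site 1 values → pooled ranks: 49→2, 34→5.5, 55→1, 42→4
Rank sum = 2 + 5.5 + 1 + 4 = 12.5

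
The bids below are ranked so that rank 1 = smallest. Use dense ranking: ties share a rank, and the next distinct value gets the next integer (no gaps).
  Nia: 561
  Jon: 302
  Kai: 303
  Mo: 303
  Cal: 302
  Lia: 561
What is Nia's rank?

3

Sorted (ascending): 302, 302, 303, 303, 561, 561
The 2 values of 302 share dense rank 1.
The 2 values of 303 share dense rank 2.
The 2 values of 561 share dense rank 3.
Nia has value 561 → rank 3.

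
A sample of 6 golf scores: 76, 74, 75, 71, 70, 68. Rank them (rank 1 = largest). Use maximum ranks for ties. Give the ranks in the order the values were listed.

Sorted (descending): 76, 75, 74, 71, 70, 68
No ties — each value takes its position as its rank.

1, 3, 2, 4, 5, 6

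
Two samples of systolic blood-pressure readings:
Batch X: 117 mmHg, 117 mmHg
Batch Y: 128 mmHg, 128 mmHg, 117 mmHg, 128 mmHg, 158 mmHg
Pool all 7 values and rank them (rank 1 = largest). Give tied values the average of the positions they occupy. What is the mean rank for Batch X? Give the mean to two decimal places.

Sorted (descending): 158, 128, 128, 128, 117, 117, 117
The 3 values of 128 occupy positions 2–4 → average rank 3.
The 3 values of 117 occupy positions 5–7 → average rank 6.
Batch X values → pooled ranks: 117→6, 117→6
Mean rank = (6 + 6) / 2 = 6.00

6.00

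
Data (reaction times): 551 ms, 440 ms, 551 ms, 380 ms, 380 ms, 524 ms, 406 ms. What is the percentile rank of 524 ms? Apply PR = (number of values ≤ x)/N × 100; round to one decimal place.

N = 7.
Strictly below 524: 4. Equal to 524: 1.
PR = 5/7 × 100 = 71.4

71.4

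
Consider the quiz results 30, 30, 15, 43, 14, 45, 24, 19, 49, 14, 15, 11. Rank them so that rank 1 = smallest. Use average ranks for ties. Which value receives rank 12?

Sorted (ascending): 11, 14, 14, 15, 15, 19, 24, 30, 30, 43, 45, 49
The 2 values of 14 occupy positions 2–3 → average rank (2+3)/2 = 2.5.
The 2 values of 15 occupy positions 4–5 → average rank (4+5)/2 = 4.5.
The 2 values of 30 occupy positions 8–9 → average rank (8+9)/2 = 8.5.
Rank 12 → value 49.

49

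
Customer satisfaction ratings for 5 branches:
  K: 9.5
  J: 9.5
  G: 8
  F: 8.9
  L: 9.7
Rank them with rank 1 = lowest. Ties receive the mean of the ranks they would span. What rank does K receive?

Sorted (ascending): 8, 8.9, 9.5, 9.5, 9.7
The 2 values of 9.5 occupy positions 3–4 → average rank (3+4)/2 = 3.5.
K has value 9.5 → rank 3.5.

3.5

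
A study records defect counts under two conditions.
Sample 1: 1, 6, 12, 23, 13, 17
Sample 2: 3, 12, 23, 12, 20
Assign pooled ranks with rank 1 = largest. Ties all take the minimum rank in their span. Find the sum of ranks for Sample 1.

Sorted (descending): 23, 23, 20, 17, 13, 12, 12, 12, 6, 3, 1
The 2 values of 23 occupy positions 1–2 → each gets rank 1.
The 3 values of 12 occupy positions 6–8 → each gets rank 6.
Sample 1 values → pooled ranks: 1→11, 6→9, 12→6, 23→1, 13→5, 17→4
Rank sum = 11 + 9 + 6 + 1 + 5 + 4 = 36

36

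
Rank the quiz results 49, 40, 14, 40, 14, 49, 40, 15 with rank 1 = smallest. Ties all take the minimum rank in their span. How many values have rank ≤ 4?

Sorted (ascending): 14, 14, 15, 40, 40, 40, 49, 49
The 2 values of 14 occupy positions 1–2 → each gets rank 1.
The 3 values of 40 occupy positions 4–6 → each gets rank 4.
The 2 values of 49 occupy positions 7–8 → each gets rank 7.
Ranks ≤ 4: {1, 1, 3, 4, 4, 4} → 6 values.

6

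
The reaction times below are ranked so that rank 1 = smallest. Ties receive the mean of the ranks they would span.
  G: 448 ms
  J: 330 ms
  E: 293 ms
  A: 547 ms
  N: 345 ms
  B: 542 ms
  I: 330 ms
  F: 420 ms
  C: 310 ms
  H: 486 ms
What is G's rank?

7

Sorted (ascending): 293, 310, 330, 330, 345, 420, 448, 486, 542, 547
The 2 values of 330 occupy positions 3–4 → average rank (3+4)/2 = 3.5.
G has value 448 ms → rank 7.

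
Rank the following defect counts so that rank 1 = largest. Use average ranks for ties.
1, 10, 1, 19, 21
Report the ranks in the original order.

4.5, 3, 4.5, 2, 1

Sorted (descending): 21, 19, 10, 1, 1
The 2 values of 1 occupy positions 4–5 → average rank (4+5)/2 = 4.5.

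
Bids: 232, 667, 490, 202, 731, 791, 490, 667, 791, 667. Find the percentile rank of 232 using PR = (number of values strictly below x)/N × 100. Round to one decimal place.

10.0

N = 10.
Strictly below 232: 1. Equal to 232: 1.
PR = 1/10 × 100 = 10.0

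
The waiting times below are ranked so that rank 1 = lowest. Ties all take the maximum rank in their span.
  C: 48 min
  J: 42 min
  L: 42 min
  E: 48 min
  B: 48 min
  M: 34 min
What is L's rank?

Sorted (ascending): 34, 42, 42, 48, 48, 48
The 2 values of 42 occupy positions 2–3 → each gets rank 3.
The 3 values of 48 occupy positions 4–6 → each gets rank 6.
L has value 42 min → rank 3.

3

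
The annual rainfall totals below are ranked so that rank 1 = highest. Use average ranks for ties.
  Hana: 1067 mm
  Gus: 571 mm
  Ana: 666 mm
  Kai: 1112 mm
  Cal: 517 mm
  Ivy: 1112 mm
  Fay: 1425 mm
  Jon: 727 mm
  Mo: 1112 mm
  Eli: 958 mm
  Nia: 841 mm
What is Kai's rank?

3

Sorted (descending): 1425, 1112, 1112, 1112, 1067, 958, 841, 727, 666, 571, 517
The 3 values of 1112 occupy positions 2–4 → average rank 3.
Kai has value 1112 mm → rank 3.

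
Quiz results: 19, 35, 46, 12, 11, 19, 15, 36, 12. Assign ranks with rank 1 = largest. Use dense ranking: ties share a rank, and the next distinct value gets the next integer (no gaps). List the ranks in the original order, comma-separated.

Sorted (descending): 46, 36, 35, 19, 19, 15, 12, 12, 11
The 2 values of 19 share dense rank 4.
The 2 values of 12 share dense rank 6.
Remaining distinct values take the next consecutive integers.

4, 3, 1, 6, 7, 4, 5, 2, 6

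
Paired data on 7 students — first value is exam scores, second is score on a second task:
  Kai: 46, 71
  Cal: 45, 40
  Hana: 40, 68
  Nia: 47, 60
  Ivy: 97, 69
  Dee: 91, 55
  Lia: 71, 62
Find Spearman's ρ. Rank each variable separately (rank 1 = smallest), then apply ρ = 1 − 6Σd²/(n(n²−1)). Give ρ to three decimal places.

Ranks of variable 1: 3, 2, 1, 4, 7, 6, 5
Ranks of variable 2: 7, 1, 5, 3, 6, 2, 4
d = r₁ − r₂: -4, 1, -4, 1, 1, 4, 1
d²: 16, 1, 16, 1, 1, 16, 1; Σd² = 52
ρ = 1 − 6·52/(7·48) = 1 − 312/336 = 0.071

0.071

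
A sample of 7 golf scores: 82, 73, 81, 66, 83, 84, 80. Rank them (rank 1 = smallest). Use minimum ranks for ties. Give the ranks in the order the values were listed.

5, 2, 4, 1, 6, 7, 3

Sorted (ascending): 66, 73, 80, 81, 82, 83, 84
No ties — each value takes its position as its rank.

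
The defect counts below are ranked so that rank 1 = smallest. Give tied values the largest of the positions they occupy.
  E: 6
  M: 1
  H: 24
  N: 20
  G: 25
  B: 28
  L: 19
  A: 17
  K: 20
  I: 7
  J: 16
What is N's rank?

Sorted (ascending): 1, 6, 7, 16, 17, 19, 20, 20, 24, 25, 28
The 2 values of 20 occupy positions 7–8 → each gets rank 8.
N has value 20 → rank 8.

8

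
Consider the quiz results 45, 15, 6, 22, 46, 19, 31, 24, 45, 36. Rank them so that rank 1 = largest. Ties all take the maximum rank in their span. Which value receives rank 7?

Sorted (descending): 46, 45, 45, 36, 31, 24, 22, 19, 15, 6
The 2 values of 45 occupy positions 2–3 → each gets rank 3.
Rank 7 → value 22.

22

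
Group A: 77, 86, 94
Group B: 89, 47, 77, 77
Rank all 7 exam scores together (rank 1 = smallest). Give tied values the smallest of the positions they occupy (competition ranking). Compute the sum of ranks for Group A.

14

Sorted (ascending): 47, 77, 77, 77, 86, 89, 94
The 3 values of 77 occupy positions 2–4 → each gets rank 2.
Group A values → pooled ranks: 77→2, 86→5, 94→7
Rank sum = 2 + 5 + 7 = 14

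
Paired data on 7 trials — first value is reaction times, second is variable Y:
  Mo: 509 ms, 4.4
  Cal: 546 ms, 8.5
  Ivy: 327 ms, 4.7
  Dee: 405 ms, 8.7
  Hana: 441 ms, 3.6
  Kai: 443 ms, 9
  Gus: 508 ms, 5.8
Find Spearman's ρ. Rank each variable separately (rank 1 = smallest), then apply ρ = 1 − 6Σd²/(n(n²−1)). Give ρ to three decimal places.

Ranks of variable 1: 6, 7, 1, 2, 3, 4, 5
Ranks of variable 2: 2, 5, 3, 6, 1, 7, 4
d = r₁ − r₂: 4, 2, -2, -4, 2, -3, 1
d²: 16, 4, 4, 16, 4, 9, 1; Σd² = 54
ρ = 1 − 6·54/(7·48) = 1 − 324/336 = 0.036

0.036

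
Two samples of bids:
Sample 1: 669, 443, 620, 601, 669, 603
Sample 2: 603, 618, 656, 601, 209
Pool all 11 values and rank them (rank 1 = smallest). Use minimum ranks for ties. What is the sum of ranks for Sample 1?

Sorted (ascending): 209, 443, 601, 601, 603, 603, 618, 620, 656, 669, 669
The 2 values of 601 occupy positions 3–4 → each gets rank 3.
The 2 values of 603 occupy positions 5–6 → each gets rank 5.
The 2 values of 669 occupy positions 10–11 → each gets rank 10.
Sample 1 values → pooled ranks: 669→10, 443→2, 620→8, 601→3, 669→10, 603→5
Rank sum = 10 + 2 + 8 + 3 + 10 + 5 = 38

38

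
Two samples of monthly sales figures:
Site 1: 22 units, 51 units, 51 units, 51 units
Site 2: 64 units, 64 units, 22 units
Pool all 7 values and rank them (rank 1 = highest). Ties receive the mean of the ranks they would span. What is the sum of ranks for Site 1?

Sorted (descending): 64, 64, 51, 51, 51, 22, 22
The 2 values of 64 occupy positions 1–2 → average rank (1+2)/2 = 1.5.
The 3 values of 51 occupy positions 3–5 → average rank 4.
The 2 values of 22 occupy positions 6–7 → average rank (6+7)/2 = 6.5.
Site 1 values → pooled ranks: 22→6.5, 51→4, 51→4, 51→4
Rank sum = 6.5 + 4 + 4 + 4 = 18.5

18.5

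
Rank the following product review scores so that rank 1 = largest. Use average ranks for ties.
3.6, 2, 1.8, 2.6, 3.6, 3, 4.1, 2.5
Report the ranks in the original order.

Sorted (descending): 4.1, 3.6, 3.6, 3, 2.6, 2.5, 2, 1.8
The 2 values of 3.6 occupy positions 2–3 → average rank (2+3)/2 = 2.5.

2.5, 7, 8, 5, 2.5, 4, 1, 6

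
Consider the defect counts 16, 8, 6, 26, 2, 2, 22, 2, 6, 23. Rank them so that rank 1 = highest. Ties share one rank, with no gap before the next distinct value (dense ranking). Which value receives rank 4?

Sorted (descending): 26, 23, 22, 16, 8, 6, 6, 2, 2, 2
The 2 values of 6 share dense rank 6.
The 3 values of 2 share dense rank 7.
Remaining distinct values take the next consecutive integers.
Rank 4 → value 16.

16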